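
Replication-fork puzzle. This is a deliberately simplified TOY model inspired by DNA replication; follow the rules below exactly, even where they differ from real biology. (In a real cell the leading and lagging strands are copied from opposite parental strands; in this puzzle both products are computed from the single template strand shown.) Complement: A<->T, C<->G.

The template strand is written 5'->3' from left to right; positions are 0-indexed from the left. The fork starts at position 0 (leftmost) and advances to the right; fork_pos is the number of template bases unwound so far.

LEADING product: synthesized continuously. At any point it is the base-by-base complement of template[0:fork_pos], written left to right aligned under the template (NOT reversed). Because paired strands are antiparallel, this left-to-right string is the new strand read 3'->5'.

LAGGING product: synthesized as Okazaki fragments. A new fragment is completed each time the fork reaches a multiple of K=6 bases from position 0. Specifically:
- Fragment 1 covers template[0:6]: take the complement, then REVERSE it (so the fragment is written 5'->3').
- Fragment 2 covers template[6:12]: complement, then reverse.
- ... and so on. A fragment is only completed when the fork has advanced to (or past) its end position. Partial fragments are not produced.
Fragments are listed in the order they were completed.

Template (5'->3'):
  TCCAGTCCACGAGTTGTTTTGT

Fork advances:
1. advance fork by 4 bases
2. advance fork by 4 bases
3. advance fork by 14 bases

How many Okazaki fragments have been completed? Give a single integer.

Answer: 3

Derivation:
Step 1: advance 4 -> fork_pos = 0 + 4 = 4. Next multiple of 6 is 6 (not reached); still 0 fragment(s).
Step 2: advance 4 -> fork_pos = 4 + 4 = 8. Reached multiple(s) of 6: 6 -> fragment 1 completed (1 total).
Step 3: advance 14 -> fork_pos = 8 + 14 = 22. Reached multiple(s) of 6: 12, 18 -> fragments 2-3 completed (3 total).
Check: final fork_pos = 22; the multiples of 6 that are <= 22 are 6..18 -> 22 // 6 = 3 completed fragment(s).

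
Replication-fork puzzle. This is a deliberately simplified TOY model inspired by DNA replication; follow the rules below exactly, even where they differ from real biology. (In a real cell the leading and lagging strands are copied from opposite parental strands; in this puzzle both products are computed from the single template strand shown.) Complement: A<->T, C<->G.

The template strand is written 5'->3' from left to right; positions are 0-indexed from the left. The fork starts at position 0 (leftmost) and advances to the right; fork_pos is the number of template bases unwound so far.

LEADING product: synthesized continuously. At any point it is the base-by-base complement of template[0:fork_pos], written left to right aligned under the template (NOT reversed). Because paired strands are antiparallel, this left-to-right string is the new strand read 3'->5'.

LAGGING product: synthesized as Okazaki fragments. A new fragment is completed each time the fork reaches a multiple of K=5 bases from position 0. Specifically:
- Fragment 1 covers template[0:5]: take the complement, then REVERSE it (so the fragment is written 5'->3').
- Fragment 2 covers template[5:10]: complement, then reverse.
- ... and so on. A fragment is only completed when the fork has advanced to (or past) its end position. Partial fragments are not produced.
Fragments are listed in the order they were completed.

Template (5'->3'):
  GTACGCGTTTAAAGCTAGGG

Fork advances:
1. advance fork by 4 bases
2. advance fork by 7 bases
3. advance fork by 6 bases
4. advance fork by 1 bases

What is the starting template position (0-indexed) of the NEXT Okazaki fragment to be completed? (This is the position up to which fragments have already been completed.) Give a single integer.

Step 1: advance 4 -> fork_pos = 0 + 4 = 4. Next multiple of 5 is 5 (not reached); still 0 fragment(s).
Step 2: advance 7 -> fork_pos = 4 + 7 = 11. Reached multiple(s) of 5: 5, 10 -> fragments 1-2 completed (2 total).
Step 3: advance 6 -> fork_pos = 11 + 6 = 17. Reached multiple(s) of 5: 15 -> fragment 3 completed (3 total).
Step 4: advance 1 -> fork_pos = 17 + 1 = 18. Next multiple of 5 is 20 (not reached); still 3 fragment(s).
3 fragment(s) completed, covering template[0:15] (3 x 5 = 15). The next fragment, fragment 4, covers template[15:20], so it starts at position 15.

Answer: 15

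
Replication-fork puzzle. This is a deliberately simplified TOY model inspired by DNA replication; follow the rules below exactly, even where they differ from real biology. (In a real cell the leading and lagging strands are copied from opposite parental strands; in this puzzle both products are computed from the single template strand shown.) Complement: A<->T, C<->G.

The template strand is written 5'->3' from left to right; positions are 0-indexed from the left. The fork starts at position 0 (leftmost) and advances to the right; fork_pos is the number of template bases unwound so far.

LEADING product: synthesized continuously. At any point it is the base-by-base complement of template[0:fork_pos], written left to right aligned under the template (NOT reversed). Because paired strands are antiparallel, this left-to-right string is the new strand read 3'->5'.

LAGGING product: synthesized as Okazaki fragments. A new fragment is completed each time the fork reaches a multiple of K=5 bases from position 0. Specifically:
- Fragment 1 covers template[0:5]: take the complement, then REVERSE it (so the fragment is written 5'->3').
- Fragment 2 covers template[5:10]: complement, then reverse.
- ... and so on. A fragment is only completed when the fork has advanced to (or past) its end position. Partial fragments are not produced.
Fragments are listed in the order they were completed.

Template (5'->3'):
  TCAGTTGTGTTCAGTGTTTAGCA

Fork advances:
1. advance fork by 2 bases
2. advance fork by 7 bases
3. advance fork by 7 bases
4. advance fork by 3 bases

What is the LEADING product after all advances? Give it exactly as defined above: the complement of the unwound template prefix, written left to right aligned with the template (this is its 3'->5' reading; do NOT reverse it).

Answer: AGTCAACACAAGTCACAAA

Derivation:
Step 1: advance 2 -> fork_pos = 0 + 2 = 2.
Step 2: advance 7 -> fork_pos = 2 + 7 = 9.
Step 3: advance 7 -> fork_pos = 9 + 7 = 16.
Step 4: advance 3 -> fork_pos = 16 + 3 = 19.
Unwound prefix: template[0:19] = TCAGTTGTGTTCAGTGTTT
Complement it base by base (A<->T, C<->G), keeping left-to-right order:
  [0:5] TCAGT -> AGTCA
  [5:10] TGTGT -> ACACA
  [10:15] TCAGT -> AGTCA
  [15:19] GTTT -> CAAA
Concatenate: AGTCAACACAAGTCACAAA (length 19; written aligned with the template, i.e. 3'->5').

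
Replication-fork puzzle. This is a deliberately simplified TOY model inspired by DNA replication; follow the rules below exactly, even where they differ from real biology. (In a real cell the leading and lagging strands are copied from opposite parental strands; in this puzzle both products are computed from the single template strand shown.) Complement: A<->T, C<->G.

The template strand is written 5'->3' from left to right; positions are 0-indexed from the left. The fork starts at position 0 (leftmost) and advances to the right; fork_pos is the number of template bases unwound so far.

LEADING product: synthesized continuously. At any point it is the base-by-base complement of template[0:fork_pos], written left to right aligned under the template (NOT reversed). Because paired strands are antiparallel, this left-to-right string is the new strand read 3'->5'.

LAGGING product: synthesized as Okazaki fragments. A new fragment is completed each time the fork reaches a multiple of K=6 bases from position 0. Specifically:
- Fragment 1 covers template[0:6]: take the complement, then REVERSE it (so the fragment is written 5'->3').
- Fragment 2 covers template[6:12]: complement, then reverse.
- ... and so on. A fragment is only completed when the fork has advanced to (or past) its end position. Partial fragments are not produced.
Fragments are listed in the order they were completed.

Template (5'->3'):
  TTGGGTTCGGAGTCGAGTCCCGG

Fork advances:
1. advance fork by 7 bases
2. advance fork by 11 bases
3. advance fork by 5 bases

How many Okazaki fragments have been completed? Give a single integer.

Step 1: advance 7 -> fork_pos = 0 + 7 = 7. Reached multiple(s) of 6: 6 -> fragment 1 completed (1 total).
Step 2: advance 11 -> fork_pos = 7 + 11 = 18. Reached multiple(s) of 6: 12, 18 -> fragments 2-3 completed (3 total).
Step 3: advance 5 -> fork_pos = 18 + 5 = 23. Next multiple of 6 is 24 (not reached); still 3 fragment(s).
Check: final fork_pos = 23; the multiples of 6 that are <= 23 are 6..18 -> 23 // 6 = 3 completed fragment(s).

Answer: 3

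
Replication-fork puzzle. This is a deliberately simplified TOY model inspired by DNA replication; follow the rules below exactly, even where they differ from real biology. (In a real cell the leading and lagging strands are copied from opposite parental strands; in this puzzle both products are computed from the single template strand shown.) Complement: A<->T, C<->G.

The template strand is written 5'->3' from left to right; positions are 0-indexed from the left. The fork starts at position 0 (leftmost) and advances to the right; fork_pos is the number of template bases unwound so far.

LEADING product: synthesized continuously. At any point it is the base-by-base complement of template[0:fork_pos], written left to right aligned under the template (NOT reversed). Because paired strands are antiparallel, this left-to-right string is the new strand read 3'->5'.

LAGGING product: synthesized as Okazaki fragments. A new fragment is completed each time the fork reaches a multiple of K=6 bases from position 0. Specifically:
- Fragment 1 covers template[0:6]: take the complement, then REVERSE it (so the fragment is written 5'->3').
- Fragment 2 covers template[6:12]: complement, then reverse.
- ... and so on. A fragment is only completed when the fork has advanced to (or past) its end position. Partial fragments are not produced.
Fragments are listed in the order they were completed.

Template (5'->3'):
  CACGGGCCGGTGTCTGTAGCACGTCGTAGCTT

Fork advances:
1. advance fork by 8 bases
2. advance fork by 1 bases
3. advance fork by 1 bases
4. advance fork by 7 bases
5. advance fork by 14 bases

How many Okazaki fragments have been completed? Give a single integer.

Answer: 5

Derivation:
Step 1: advance 8 -> fork_pos = 0 + 8 = 8. Reached multiple(s) of 6: 6 -> fragment 1 completed (1 total).
Step 2: advance 1 -> fork_pos = 8 + 1 = 9. Next multiple of 6 is 12 (not reached); still 1 fragment(s).
Step 3: advance 1 -> fork_pos = 9 + 1 = 10. Next multiple of 6 is 12 (not reached); still 1 fragment(s).
Step 4: advance 7 -> fork_pos = 10 + 7 = 17. Reached multiple(s) of 6: 12 -> fragment 2 completed (2 total).
Step 5: advance 14 -> fork_pos = 17 + 14 = 31. Reached multiple(s) of 6: 18, 24, 30 -> fragments 3-5 completed (5 total).
Check: final fork_pos = 31; the multiples of 6 that are <= 31 are 6..30 -> 31 // 6 = 5 completed fragment(s).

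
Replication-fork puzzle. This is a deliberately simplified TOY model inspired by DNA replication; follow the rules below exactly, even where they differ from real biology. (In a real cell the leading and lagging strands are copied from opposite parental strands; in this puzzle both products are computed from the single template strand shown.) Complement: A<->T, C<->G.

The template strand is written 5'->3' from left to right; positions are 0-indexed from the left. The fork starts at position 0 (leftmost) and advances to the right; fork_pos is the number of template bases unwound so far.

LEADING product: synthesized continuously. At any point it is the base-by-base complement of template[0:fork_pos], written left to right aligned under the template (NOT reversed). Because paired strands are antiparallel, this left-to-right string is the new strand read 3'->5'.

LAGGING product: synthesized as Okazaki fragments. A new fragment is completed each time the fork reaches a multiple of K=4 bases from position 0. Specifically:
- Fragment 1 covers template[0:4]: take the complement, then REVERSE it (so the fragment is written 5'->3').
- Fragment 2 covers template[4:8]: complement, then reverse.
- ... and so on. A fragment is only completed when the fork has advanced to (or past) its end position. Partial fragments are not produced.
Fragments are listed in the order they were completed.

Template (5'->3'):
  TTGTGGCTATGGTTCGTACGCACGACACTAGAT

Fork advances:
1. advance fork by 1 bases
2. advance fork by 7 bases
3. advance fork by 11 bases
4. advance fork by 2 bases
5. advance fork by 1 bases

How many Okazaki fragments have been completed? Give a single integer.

Step 1: advance 1 -> fork_pos = 0 + 1 = 1. Next multiple of 4 is 4 (not reached); still 0 fragment(s).
Step 2: advance 7 -> fork_pos = 1 + 7 = 8. Reached multiple(s) of 4: 4, 8 -> fragments 1-2 completed (2 total).
Step 3: advance 11 -> fork_pos = 8 + 11 = 19. Reached multiple(s) of 4: 12, 16 -> fragments 3-4 completed (4 total).
Step 4: advance 2 -> fork_pos = 19 + 2 = 21. Reached multiple(s) of 4: 20 -> fragment 5 completed (5 total).
Step 5: advance 1 -> fork_pos = 21 + 1 = 22. Next multiple of 4 is 24 (not reached); still 5 fragment(s).
Check: final fork_pos = 22; the multiples of 4 that are <= 22 are 4..20 -> 22 // 4 = 5 completed fragment(s).

Answer: 5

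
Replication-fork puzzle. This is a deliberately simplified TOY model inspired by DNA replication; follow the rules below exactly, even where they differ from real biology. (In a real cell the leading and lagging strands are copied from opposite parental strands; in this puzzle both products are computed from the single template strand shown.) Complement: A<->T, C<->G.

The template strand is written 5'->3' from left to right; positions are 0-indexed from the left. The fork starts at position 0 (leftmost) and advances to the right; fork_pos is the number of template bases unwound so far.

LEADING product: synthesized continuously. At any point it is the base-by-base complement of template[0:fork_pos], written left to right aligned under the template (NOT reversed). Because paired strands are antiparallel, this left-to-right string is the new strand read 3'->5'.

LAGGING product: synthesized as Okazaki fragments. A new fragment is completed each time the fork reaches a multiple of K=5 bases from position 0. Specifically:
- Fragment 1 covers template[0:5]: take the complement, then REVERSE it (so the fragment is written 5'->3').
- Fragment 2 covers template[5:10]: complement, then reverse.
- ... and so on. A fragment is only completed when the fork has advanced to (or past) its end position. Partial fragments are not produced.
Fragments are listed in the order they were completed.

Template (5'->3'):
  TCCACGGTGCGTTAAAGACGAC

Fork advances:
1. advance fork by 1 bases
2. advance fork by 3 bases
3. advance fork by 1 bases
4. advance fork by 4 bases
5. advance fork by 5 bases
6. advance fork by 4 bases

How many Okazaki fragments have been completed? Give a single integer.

Step 1: advance 1 -> fork_pos = 0 + 1 = 1. Next multiple of 5 is 5 (not reached); still 0 fragment(s).
Step 2: advance 3 -> fork_pos = 1 + 3 = 4. Next multiple of 5 is 5 (not reached); still 0 fragment(s).
Step 3: advance 1 -> fork_pos = 4 + 1 = 5. Reached multiple(s) of 5: 5 -> fragment 1 completed (1 total).
Step 4: advance 4 -> fork_pos = 5 + 4 = 9. Next multiple of 5 is 10 (not reached); still 1 fragment(s).
Step 5: advance 5 -> fork_pos = 9 + 5 = 14. Reached multiple(s) of 5: 10 -> fragment 2 completed (2 total).
Step 6: advance 4 -> fork_pos = 14 + 4 = 18. Reached multiple(s) of 5: 15 -> fragment 3 completed (3 total).
Check: final fork_pos = 18; the multiples of 5 that are <= 18 are 5..15 -> 18 // 5 = 3 completed fragment(s).

Answer: 3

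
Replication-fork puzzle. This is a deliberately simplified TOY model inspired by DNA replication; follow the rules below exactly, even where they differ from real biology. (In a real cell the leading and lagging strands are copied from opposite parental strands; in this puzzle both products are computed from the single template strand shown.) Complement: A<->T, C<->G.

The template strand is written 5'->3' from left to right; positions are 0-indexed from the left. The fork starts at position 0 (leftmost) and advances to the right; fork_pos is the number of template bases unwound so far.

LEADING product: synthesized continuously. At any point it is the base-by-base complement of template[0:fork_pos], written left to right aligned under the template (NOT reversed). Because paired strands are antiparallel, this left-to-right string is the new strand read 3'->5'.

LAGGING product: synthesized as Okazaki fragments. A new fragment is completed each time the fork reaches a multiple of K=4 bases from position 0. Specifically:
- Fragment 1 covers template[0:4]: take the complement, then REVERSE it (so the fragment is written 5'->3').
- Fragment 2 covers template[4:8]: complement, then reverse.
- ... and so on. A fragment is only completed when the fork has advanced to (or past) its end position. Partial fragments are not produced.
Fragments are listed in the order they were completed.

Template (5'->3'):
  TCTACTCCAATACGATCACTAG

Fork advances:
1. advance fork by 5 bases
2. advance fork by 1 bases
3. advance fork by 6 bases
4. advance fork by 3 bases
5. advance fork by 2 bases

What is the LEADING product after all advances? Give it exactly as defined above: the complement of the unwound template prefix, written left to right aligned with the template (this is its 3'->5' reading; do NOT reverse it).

Step 1: advance 5 -> fork_pos = 0 + 5 = 5.
Step 2: advance 1 -> fork_pos = 5 + 1 = 6.
Step 3: advance 6 -> fork_pos = 6 + 6 = 12.
Step 4: advance 3 -> fork_pos = 12 + 3 = 15.
Step 5: advance 2 -> fork_pos = 15 + 2 = 17.
Unwound prefix: template[0:17] = TCTACTCCAATACGATC
Complement it base by base (A<->T, C<->G), keeping left-to-right order:
  [0:5] TCTAC -> AGATG
  [5:10] TCCAA -> AGGTT
  [10:15] TACGA -> ATGCT
  [15:17] TC -> AG
Concatenate: AGATGAGGTTATGCTAG (length 17; written aligned with the template, i.e. 3'->5').

Answer: AGATGAGGTTATGCTAG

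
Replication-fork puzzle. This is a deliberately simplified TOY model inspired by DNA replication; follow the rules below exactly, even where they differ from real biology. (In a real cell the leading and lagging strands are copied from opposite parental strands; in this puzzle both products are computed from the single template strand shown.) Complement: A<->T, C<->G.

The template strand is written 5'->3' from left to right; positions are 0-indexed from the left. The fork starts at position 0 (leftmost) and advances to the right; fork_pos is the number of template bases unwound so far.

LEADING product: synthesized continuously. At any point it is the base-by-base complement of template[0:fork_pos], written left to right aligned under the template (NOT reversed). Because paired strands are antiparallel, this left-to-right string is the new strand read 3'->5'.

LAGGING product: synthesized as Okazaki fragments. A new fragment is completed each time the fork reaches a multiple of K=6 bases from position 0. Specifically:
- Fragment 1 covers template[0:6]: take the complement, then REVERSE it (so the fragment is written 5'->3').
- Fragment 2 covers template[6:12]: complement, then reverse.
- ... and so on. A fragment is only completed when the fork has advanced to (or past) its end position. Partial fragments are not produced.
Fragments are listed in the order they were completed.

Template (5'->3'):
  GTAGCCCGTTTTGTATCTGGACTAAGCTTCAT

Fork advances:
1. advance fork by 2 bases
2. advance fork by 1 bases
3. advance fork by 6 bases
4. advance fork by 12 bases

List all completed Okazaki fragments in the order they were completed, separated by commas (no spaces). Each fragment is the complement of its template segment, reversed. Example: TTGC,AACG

Answer: GGCTAC,AAAACG,AGATAC

Derivation:
Step 1: advance 2 -> fork_pos = 0 + 2 = 2. Next multiple of 6 is 6 (not reached); still 0 fragment(s).
Step 2: advance 1 -> fork_pos = 2 + 1 = 3. Next multiple of 6 is 6 (not reached); still 0 fragment(s).
Step 3: advance 6 -> fork_pos = 3 + 6 = 9. Reached multiple(s) of 6: 6 -> fragment 1 completed (1 total).
Step 4: advance 12 -> fork_pos = 9 + 12 = 21. Reached multiple(s) of 6: 12, 18 -> fragments 2-3 completed (3 total).
Final fork_pos = 21, so 3 fragment(s) are complete. Build each: template segment -> complement -> reverse.
Fragment 1: template[0:6] = GTAGCC -> complement CATCGG -> reversed GGCTAC
Fragment 2: template[6:12] = CGTTTT -> complement GCAAAA -> reversed AAAACG
Fragment 3: template[12:18] = GTATCT -> complement CATAGA -> reversed AGATAC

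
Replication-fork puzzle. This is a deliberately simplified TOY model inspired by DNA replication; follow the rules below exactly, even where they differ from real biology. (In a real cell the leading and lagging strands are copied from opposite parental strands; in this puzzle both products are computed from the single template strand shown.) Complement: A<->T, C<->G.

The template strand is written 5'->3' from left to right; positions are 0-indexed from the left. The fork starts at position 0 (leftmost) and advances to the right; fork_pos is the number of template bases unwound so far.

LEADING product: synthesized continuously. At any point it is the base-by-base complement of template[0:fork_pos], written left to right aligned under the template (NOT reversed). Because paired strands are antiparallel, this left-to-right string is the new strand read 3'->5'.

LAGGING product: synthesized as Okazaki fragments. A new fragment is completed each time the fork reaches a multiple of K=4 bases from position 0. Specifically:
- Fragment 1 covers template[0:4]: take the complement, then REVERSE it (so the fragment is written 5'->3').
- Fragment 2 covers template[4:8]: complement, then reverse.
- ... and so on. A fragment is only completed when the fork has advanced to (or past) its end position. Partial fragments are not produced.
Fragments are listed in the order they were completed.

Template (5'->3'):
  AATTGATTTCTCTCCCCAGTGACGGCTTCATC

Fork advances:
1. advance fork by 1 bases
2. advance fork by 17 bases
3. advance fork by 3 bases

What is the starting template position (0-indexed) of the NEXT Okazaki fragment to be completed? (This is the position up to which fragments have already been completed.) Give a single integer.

Answer: 20

Derivation:
Step 1: advance 1 -> fork_pos = 0 + 1 = 1. Next multiple of 4 is 4 (not reached); still 0 fragment(s).
Step 2: advance 17 -> fork_pos = 1 + 17 = 18. Reached multiple(s) of 4: 4, 8, 12, 16 -> fragments 1-4 completed (4 total).
Step 3: advance 3 -> fork_pos = 18 + 3 = 21. Reached multiple(s) of 4: 20 -> fragment 5 completed (5 total).
5 fragment(s) completed, covering template[0:20] (5 x 4 = 20). The next fragment, fragment 6, covers template[20:24], so it starts at position 20.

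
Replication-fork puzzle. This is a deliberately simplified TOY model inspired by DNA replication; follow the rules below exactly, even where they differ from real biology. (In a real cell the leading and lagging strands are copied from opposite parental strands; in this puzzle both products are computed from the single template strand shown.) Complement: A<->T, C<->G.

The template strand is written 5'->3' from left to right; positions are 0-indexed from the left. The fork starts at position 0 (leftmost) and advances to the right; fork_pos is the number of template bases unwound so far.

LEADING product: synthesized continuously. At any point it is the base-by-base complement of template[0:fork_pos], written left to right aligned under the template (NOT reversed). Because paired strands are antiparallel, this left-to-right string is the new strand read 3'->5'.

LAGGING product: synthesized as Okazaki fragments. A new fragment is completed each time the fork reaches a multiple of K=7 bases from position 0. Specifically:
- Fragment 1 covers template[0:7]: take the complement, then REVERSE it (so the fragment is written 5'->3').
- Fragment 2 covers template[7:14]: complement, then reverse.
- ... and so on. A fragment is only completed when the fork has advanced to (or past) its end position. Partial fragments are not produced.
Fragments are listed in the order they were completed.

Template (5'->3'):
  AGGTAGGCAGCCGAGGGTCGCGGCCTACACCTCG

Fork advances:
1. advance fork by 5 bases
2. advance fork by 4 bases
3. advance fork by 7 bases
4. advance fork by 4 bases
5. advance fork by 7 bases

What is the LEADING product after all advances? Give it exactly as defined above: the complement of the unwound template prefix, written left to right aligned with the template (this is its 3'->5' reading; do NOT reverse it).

Answer: TCCATCCGTCGGCTCCCAGCGCCGGAT

Derivation:
Step 1: advance 5 -> fork_pos = 0 + 5 = 5.
Step 2: advance 4 -> fork_pos = 5 + 4 = 9.
Step 3: advance 7 -> fork_pos = 9 + 7 = 16.
Step 4: advance 4 -> fork_pos = 16 + 4 = 20.
Step 5: advance 7 -> fork_pos = 20 + 7 = 27.
Unwound prefix: template[0:27] = AGGTAGGCAGCCGAGGGTCGCGGCCTA
Complement it base by base (A<->T, C<->G), keeping left-to-right order:
  [0:5] AGGTA -> TCCAT
  [5:10] GGCAG -> CCGTC
  [10:15] CCGAG -> GGCTC
  [15:20] GGTCG -> CCAGC
  [20:25] CGGCC -> GCCGG
  [25:27] TA -> AT
Concatenate: TCCATCCGTCGGCTCCCAGCGCCGGAT (length 27; written aligned with the template, i.e. 3'->5').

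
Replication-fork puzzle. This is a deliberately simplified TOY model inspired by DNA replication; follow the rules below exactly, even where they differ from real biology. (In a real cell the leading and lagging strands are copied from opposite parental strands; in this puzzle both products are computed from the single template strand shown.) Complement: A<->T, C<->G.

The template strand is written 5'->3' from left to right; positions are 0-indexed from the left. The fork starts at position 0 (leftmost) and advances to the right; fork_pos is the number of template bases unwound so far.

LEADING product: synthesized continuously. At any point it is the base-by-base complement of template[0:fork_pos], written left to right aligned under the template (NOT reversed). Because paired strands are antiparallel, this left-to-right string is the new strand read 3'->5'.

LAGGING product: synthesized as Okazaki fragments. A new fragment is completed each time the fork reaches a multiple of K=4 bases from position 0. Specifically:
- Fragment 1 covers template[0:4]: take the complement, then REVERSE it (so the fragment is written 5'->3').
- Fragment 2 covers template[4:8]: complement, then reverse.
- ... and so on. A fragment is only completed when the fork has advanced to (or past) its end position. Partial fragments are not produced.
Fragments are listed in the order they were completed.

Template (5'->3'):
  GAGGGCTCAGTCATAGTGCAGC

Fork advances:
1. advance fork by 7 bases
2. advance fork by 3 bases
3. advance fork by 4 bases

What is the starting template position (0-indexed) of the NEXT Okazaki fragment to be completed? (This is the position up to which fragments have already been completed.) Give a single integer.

Step 1: advance 7 -> fork_pos = 0 + 7 = 7. Reached multiple(s) of 4: 4 -> fragment 1 completed (1 total).
Step 2: advance 3 -> fork_pos = 7 + 3 = 10. Reached multiple(s) of 4: 8 -> fragment 2 completed (2 total).
Step 3: advance 4 -> fork_pos = 10 + 4 = 14. Reached multiple(s) of 4: 12 -> fragment 3 completed (3 total).
3 fragment(s) completed, covering template[0:12] (3 x 4 = 12). The next fragment, fragment 4, covers template[12:16], so it starts at position 12.

Answer: 12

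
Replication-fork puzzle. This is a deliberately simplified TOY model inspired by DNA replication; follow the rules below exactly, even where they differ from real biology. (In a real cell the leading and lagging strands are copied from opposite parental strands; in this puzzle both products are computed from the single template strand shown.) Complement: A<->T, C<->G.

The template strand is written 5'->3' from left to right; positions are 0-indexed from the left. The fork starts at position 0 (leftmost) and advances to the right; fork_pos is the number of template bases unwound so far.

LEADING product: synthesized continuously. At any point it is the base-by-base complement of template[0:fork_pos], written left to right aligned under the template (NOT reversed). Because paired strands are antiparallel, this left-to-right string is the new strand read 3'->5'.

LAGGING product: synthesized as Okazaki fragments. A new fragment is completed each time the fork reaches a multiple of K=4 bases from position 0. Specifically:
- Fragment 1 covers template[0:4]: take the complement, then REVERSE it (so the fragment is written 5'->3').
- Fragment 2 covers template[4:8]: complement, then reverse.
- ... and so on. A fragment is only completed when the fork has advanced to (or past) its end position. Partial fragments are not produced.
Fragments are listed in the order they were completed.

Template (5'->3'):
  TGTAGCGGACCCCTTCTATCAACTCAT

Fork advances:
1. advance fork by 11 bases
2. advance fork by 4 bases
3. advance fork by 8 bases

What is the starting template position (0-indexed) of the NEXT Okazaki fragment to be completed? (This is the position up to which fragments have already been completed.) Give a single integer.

Answer: 20

Derivation:
Step 1: advance 11 -> fork_pos = 0 + 11 = 11. Reached multiple(s) of 4: 4, 8 -> fragments 1-2 completed (2 total).
Step 2: advance 4 -> fork_pos = 11 + 4 = 15. Reached multiple(s) of 4: 12 -> fragment 3 completed (3 total).
Step 3: advance 8 -> fork_pos = 15 + 8 = 23. Reached multiple(s) of 4: 16, 20 -> fragments 4-5 completed (5 total).
5 fragment(s) completed, covering template[0:20] (5 x 4 = 20). The next fragment, fragment 6, covers template[20:24], so it starts at position 20.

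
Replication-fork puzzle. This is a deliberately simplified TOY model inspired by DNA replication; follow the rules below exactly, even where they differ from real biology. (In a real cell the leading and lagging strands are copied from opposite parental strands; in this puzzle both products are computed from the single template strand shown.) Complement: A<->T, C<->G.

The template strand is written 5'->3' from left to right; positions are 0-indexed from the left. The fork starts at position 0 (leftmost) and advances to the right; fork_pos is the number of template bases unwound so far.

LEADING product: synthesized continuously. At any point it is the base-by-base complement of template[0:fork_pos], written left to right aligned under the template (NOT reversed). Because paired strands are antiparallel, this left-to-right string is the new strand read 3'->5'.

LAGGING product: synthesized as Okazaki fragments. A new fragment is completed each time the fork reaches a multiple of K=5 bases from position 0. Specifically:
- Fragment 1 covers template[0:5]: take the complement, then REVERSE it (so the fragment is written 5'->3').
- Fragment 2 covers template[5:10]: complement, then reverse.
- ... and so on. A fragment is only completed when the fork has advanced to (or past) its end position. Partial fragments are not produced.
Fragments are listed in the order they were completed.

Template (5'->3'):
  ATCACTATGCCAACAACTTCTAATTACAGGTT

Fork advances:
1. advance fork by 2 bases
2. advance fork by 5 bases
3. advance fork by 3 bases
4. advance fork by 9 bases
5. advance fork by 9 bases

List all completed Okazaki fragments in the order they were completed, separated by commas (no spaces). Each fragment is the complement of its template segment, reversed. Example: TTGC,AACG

Step 1: advance 2 -> fork_pos = 0 + 2 = 2. Next multiple of 5 is 5 (not reached); still 0 fragment(s).
Step 2: advance 5 -> fork_pos = 2 + 5 = 7. Reached multiple(s) of 5: 5 -> fragment 1 completed (1 total).
Step 3: advance 3 -> fork_pos = 7 + 3 = 10. Reached multiple(s) of 5: 10 -> fragment 2 completed (2 total).
Step 4: advance 9 -> fork_pos = 10 + 9 = 19. Reached multiple(s) of 5: 15 -> fragment 3 completed (3 total).
Step 5: advance 9 -> fork_pos = 19 + 9 = 28. Reached multiple(s) of 5: 20, 25 -> fragments 4-5 completed (5 total).
Final fork_pos = 28, so 5 fragment(s) are complete. Build each: template segment -> complement -> reverse.
Fragment 1: template[0:5] = ATCAC -> complement TAGTG -> reversed GTGAT
Fragment 2: template[5:10] = TATGC -> complement ATACG -> reversed GCATA
Fragment 3: template[10:15] = CAACA -> complement GTTGT -> reversed TGTTG
Fragment 4: template[15:20] = ACTTC -> complement TGAAG -> reversed GAAGT
Fragment 5: template[20:25] = TAATT -> complement ATTAA -> reversed AATTA

Answer: GTGAT,GCATA,TGTTG,GAAGT,AATTA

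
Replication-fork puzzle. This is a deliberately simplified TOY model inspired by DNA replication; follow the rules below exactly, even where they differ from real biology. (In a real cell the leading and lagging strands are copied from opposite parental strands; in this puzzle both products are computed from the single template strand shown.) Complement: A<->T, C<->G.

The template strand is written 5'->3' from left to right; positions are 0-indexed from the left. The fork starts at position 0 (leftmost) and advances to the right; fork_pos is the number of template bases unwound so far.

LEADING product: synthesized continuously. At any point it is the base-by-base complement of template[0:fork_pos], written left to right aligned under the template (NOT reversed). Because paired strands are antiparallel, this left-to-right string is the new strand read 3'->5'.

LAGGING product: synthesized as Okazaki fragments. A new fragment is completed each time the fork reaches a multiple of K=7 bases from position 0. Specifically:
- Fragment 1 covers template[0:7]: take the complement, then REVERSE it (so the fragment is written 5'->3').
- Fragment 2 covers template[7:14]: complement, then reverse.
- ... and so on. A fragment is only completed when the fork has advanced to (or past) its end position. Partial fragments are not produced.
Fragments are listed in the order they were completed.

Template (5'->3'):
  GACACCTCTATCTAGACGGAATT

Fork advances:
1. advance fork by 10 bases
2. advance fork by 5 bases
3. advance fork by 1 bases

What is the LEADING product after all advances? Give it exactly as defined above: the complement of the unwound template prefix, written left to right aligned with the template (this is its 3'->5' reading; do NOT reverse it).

Step 1: advance 10 -> fork_pos = 0 + 10 = 10.
Step 2: advance 5 -> fork_pos = 10 + 5 = 15.
Step 3: advance 1 -> fork_pos = 15 + 1 = 16.
Unwound prefix: template[0:16] = GACACCTCTATCTAGA
Complement it base by base (A<->T, C<->G), keeping left-to-right order:
  [0:5] GACAC -> CTGTG
  [5:10] CTCTA -> GAGAT
  [10:15] TCTAG -> AGATC
  [15:16] A -> T
Concatenate: CTGTGGAGATAGATCT (length 16; written aligned with the template, i.e. 3'->5').

Answer: CTGTGGAGATAGATCT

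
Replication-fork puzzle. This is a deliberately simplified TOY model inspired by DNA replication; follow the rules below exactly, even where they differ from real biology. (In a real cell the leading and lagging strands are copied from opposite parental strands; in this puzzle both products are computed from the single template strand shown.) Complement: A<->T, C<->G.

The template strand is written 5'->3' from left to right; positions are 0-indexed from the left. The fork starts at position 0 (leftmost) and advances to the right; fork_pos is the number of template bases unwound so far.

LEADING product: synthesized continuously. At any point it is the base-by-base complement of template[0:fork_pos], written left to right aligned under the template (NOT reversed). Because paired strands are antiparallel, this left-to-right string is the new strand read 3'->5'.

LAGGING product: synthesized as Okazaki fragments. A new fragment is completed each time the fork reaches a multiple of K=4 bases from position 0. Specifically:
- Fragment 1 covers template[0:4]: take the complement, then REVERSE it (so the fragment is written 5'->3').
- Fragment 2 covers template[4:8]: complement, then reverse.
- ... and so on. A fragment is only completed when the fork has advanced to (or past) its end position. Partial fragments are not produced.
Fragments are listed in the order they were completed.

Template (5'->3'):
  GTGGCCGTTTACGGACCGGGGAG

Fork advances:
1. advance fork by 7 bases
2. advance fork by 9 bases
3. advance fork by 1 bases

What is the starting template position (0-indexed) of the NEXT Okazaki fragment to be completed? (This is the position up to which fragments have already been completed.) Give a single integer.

Answer: 16

Derivation:
Step 1: advance 7 -> fork_pos = 0 + 7 = 7. Reached multiple(s) of 4: 4 -> fragment 1 completed (1 total).
Step 2: advance 9 -> fork_pos = 7 + 9 = 16. Reached multiple(s) of 4: 8, 12, 16 -> fragments 2-4 completed (4 total).
Step 3: advance 1 -> fork_pos = 16 + 1 = 17. Next multiple of 4 is 20 (not reached); still 4 fragment(s).
4 fragment(s) completed, covering template[0:16] (4 x 4 = 16). The next fragment, fragment 5, covers template[16:20], so it starts at position 16.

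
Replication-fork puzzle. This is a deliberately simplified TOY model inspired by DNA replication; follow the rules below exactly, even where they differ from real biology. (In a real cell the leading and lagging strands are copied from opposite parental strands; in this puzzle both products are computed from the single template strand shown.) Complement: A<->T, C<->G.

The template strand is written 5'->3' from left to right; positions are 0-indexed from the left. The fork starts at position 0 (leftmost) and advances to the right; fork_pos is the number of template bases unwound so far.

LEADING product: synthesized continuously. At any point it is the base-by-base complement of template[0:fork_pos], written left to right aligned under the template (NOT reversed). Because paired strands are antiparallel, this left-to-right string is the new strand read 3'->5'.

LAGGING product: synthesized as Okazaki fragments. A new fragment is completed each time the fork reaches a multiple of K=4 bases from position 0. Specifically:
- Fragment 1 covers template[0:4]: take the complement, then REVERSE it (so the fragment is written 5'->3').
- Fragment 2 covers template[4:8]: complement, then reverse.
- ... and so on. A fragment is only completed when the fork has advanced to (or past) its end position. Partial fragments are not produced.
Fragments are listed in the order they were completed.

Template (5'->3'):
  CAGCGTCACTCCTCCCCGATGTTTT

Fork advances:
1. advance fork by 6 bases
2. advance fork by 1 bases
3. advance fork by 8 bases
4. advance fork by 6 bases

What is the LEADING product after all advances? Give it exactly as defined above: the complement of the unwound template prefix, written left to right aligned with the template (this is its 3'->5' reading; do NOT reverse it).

Step 1: advance 6 -> fork_pos = 0 + 6 = 6.
Step 2: advance 1 -> fork_pos = 6 + 1 = 7.
Step 3: advance 8 -> fork_pos = 7 + 8 = 15.
Step 4: advance 6 -> fork_pos = 15 + 6 = 21.
Unwound prefix: template[0:21] = CAGCGTCACTCCTCCCCGATG
Complement it base by base (A<->T, C<->G), keeping left-to-right order:
  [0:5] CAGCG -> GTCGC
  [5:10] TCACT -> AGTGA
  [10:15] CCTCC -> GGAGG
  [15:20] CCGAT -> GGCTA
  [20:21] G -> C
Concatenate: GTCGCAGTGAGGAGGGGCTAC (length 21; written aligned with the template, i.e. 3'->5').

Answer: GTCGCAGTGAGGAGGGGCTAC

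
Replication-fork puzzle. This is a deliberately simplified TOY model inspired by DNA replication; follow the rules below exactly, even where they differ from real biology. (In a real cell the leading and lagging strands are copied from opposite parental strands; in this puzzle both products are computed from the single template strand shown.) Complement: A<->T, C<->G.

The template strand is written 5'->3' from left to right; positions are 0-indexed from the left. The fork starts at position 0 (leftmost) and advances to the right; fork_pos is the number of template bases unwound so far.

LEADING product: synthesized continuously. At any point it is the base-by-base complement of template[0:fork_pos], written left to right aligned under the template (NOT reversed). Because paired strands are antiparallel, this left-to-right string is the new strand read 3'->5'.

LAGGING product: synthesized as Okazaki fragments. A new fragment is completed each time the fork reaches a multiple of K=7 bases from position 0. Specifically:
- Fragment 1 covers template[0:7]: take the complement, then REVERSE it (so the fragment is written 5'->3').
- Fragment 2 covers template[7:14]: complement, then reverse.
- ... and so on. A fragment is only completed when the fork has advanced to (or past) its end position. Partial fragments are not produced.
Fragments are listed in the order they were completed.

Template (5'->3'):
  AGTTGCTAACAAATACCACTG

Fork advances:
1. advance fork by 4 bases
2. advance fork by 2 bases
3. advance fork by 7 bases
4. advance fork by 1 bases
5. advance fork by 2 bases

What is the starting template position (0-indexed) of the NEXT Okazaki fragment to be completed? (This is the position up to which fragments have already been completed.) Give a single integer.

Step 1: advance 4 -> fork_pos = 0 + 4 = 4. Next multiple of 7 is 7 (not reached); still 0 fragment(s).
Step 2: advance 2 -> fork_pos = 4 + 2 = 6. Next multiple of 7 is 7 (not reached); still 0 fragment(s).
Step 3: advance 7 -> fork_pos = 6 + 7 = 13. Reached multiple(s) of 7: 7 -> fragment 1 completed (1 total).
Step 4: advance 1 -> fork_pos = 13 + 1 = 14. Reached multiple(s) of 7: 14 -> fragment 2 completed (2 total).
Step 5: advance 2 -> fork_pos = 14 + 2 = 16. Next multiple of 7 is 21 (not reached); still 2 fragment(s).
2 fragment(s) completed, covering template[0:14] (2 x 7 = 14). The next fragment, fragment 3, covers template[14:21], so it starts at position 14.

Answer: 14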